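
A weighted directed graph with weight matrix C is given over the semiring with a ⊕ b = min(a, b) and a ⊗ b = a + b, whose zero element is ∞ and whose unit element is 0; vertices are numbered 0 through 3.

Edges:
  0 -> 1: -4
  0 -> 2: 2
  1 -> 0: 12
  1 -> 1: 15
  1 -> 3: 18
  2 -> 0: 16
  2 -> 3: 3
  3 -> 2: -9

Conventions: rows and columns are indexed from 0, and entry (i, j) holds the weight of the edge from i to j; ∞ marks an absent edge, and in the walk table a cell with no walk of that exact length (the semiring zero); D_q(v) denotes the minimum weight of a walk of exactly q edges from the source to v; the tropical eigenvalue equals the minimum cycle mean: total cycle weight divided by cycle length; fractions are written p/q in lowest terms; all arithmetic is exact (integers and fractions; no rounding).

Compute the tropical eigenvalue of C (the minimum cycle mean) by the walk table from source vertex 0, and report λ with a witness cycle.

q=0: [0, ∞, ∞, ∞]
q=1: [∞, -4, 2, ∞]
q=2: [8, 11, ∞, 5]
q=3: [23, 4, -4, 29]
q=4: [12, 19, 20, -1]
Optimal cycle mean attained by: cycle 2->3->2, total 3 + (-9), length 2.
Answer: λ = -3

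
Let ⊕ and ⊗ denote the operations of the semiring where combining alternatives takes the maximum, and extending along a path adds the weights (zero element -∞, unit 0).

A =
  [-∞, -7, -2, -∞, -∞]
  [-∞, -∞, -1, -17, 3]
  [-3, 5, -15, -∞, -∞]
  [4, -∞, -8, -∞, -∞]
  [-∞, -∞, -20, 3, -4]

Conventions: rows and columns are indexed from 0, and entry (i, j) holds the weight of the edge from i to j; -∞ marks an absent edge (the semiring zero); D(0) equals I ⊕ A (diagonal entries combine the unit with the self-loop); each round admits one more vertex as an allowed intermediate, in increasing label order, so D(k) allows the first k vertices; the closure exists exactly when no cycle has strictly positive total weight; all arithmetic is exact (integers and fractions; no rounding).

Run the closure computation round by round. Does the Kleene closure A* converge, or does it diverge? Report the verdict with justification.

D(0):
  [0, -7, -2, -∞, -∞]
  [-∞, 0, -1, -17, 3]
  [-3, 5, 0, -∞, -∞]
  [4, -∞, -8, 0, -∞]
  [-∞, -∞, -20, 3, 0]
D(1):
  [0, -7, -2, -∞, -∞]
  [-∞, 0, -1, -17, 3]
  [-3, 5, 0, -∞, -∞]
  [4, -3, 2, 0, -∞]
  [-∞, -∞, -20, 3, 0]
Detection: at round 2, diagonal entry (2, 2) turns strictly positive.
Key observation: the cycle 2->1->2 has total weight 5 + (-1), which is strictly positive.
Answer: DIVERGES — positive cycle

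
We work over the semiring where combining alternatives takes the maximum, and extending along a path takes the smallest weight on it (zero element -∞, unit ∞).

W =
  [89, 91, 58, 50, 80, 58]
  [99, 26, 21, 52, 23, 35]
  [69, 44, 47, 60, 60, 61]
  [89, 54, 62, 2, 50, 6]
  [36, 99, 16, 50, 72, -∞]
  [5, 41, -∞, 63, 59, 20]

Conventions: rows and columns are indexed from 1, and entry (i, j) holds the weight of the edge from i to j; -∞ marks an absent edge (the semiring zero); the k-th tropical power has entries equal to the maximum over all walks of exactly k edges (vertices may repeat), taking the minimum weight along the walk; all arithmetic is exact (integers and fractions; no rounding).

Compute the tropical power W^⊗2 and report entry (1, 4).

W^⊗2:
  [91, 89, 58, 58, 80, 58]
  [89, 91, 58, 50, 80, 58]
  [69, 69, 60, 61, 69, 58]
  [89, 89, 58, 60, 80, 61]
  [99, 72, 50, 52, 72, 36]
  [63, 59, 62, 50, 59, 35]
Key observation: the optimum is the walk 1->3->4, with weight 58 min 60 = 58.
Optimal value attained by: walk 1->3->4.
Answer: (W^⊗2)[1][4] = 58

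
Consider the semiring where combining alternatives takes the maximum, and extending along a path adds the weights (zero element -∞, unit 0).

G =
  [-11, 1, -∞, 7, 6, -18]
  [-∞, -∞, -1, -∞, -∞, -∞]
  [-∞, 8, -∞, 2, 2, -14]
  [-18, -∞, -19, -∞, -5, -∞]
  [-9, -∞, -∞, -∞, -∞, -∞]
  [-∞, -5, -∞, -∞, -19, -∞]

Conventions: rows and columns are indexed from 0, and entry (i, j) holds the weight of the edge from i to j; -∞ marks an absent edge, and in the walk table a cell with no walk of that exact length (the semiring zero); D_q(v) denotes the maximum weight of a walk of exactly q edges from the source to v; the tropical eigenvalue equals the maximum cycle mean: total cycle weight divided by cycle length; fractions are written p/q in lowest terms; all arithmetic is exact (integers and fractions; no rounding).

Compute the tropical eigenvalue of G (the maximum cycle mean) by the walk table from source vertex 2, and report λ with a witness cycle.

q=0: [-∞, -∞, 0, -∞, -∞, -∞]
q=1: [-∞, 8, -∞, 2, 2, -14]
q=2: [-7, -19, 7, -∞, -3, -∞]
q=3: [-12, 15, -20, 9, 9, -7]
q=4: [0, -11, 14, -5, 4, -30]
q=5: [-5, 22, -12, 16, 16, 0]
q=6: [7, -4, 21, 2, 11, -23]
Optimal cycle mean attained by: cycle 1->2->1, total (-1) + 8, length 2.
Answer: λ = 7/2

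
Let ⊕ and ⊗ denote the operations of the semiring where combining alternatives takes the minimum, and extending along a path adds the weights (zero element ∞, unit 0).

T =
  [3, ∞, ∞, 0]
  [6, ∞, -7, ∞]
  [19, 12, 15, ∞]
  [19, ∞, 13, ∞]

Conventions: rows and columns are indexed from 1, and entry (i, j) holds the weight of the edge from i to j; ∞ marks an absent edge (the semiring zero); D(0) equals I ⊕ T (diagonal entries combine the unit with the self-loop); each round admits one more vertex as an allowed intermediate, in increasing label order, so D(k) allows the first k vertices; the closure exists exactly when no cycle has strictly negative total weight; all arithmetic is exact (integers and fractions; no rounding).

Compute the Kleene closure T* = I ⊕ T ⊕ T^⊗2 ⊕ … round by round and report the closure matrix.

D(0):
  [0, ∞, ∞, 0]
  [6, 0, -7, ∞]
  [19, 12, 0, ∞]
  [19, ∞, 13, 0]
D(1):
  [0, ∞, ∞, 0]
  [6, 0, -7, 6]
  [19, 12, 0, 19]
  [19, ∞, 13, 0]
D(2):
  [0, ∞, ∞, 0]
  [6, 0, -7, 6]
  [18, 12, 0, 18]
  [19, ∞, 13, 0]
D(3):
  [0, ∞, ∞, 0]
  [6, 0, -7, 6]
  [18, 12, 0, 18]
  [19, 25, 13, 0]
D(4):
  [0, 25, 13, 0]
  [6, 0, -7, 6]
  [18, 12, 0, 18]
  [19, 25, 13, 0]
Answer: T* = [[0, 25, 13, 0], [6, 0, -7, 6], [18, 12, 0, 18], [19, 25, 13, 0]]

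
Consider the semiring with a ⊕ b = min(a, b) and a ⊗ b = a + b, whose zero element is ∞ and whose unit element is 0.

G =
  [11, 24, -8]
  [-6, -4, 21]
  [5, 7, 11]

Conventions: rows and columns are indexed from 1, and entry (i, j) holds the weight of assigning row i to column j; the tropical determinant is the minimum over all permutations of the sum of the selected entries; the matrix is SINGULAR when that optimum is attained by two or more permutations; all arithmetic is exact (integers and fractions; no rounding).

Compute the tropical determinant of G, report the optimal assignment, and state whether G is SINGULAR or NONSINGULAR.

σ = (1, 2, 3): 11 + (-4) + 11 = 18
σ = (1, 3, 2): 11 + 21 + 7 = 39
σ = (2, 1, 3): 24 + (-6) + 11 = 29
σ = (2, 3, 1): 24 + 21 + 5 = 50
σ = (3, 1, 2): (-8) + (-6) + 7 = -7
σ = (3, 2, 1): (-8) + (-4) + 5 = -7
Optimal value attained by: σ = (3, 1, 2).
Answer: det⊕(G) = -7; verdict: SINGULAR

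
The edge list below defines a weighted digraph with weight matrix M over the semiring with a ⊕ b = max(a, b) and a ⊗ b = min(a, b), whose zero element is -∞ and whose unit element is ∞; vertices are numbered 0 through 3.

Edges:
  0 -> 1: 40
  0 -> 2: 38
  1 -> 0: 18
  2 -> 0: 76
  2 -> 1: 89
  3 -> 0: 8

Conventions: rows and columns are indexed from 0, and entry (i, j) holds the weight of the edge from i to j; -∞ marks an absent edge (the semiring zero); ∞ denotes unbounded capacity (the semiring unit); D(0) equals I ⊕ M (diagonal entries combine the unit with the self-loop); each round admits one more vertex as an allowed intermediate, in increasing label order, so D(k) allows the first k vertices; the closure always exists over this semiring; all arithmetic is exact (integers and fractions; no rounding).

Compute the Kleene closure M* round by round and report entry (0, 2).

D(0):
  [∞, 40, 38, -∞]
  [18, ∞, -∞, -∞]
  [76, 89, ∞, -∞]
  [8, -∞, -∞, ∞]
D(1):
  [∞, 40, 38, -∞]
  [18, ∞, 18, -∞]
  [76, 89, ∞, -∞]
  [8, 8, 8, ∞]
D(2):
  [∞, 40, 38, -∞]
  [18, ∞, 18, -∞]
  [76, 89, ∞, -∞]
  [8, 8, 8, ∞]
D(3):
  [∞, 40, 38, -∞]
  [18, ∞, 18, -∞]
  [76, 89, ∞, -∞]
  [8, 8, 8, ∞]
D(4):
  [∞, 40, 38, -∞]
  [18, ∞, 18, -∞]
  [76, 89, ∞, -∞]
  [8, 8, 8, ∞]
Answer: M*[0][2] = 38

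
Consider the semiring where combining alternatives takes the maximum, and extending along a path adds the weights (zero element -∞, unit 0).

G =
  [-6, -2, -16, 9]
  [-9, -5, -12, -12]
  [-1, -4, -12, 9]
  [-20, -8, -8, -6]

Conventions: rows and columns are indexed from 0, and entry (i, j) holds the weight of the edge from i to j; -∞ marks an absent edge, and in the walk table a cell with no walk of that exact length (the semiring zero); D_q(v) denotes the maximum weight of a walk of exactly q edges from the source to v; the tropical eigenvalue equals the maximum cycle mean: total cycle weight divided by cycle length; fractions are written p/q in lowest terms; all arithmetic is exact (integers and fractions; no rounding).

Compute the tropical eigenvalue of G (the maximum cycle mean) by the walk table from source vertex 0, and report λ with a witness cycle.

q=0: [0, -∞, -∞, -∞]
q=1: [-6, -2, -16, 9]
q=2: [-11, 1, 1, 3]
q=3: [0, -3, -5, 10]
q=4: [-6, 2, 2, 9]
Optimal cycle mean attained by: cycle 2->3->2, total 9 + (-8), length 2.
Answer: λ = 1/2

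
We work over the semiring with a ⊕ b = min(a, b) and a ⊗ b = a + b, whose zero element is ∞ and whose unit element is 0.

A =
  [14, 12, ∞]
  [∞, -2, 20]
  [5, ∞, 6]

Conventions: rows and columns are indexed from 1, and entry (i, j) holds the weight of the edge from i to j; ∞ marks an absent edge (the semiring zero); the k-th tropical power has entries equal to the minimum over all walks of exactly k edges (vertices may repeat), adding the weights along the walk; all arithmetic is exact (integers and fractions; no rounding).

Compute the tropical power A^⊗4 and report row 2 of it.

A^⊗2:
  [28, 10, 32]
  [25, -4, 18]
  [11, 17, 12]
A^⊗3:
  [37, 8, 30]
  [23, -6, 16]
  [17, 15, 18]
A^⊗4:
  [35, 6, 28]
  [21, -8, 14]
  [23, 13, 24]
Answer: row 2 of A^⊗4 = [21, -8, 14]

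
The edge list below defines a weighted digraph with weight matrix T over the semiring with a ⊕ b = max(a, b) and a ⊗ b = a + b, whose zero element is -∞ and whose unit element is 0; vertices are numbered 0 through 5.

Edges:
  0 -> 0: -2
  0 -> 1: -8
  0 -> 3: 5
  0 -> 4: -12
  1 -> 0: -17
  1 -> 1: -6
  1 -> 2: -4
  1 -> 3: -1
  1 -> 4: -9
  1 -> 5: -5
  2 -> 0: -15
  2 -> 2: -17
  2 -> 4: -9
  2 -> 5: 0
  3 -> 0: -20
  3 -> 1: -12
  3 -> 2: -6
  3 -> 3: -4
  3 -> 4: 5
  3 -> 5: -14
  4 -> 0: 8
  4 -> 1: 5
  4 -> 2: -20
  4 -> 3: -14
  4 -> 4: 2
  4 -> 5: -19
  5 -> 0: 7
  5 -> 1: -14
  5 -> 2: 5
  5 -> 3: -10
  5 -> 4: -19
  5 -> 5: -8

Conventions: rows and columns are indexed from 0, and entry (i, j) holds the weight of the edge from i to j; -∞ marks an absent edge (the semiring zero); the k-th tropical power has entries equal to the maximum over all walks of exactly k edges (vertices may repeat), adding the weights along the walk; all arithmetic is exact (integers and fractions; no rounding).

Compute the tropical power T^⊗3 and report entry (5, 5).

T^⊗2:
  [-4, -7, -1, 3, 10, -9]
  [2, -4, 0, -5, 4, -4]
  [7, -4, 5, -10, -7, -8]
  [13, 10, -9, -8, 7, -6]
  [10, 7, 1, 13, 4, 0]
  [5, -1, -3, 12, -4, 5]
T^⊗3:
  [18, 15, -3, 1, 12, -1]
  [12, 9, 1, 7, 6, 0]
  [5, -1, -3, 12, -4, 5]
  [15, 12, 6, 18, 9, 5]
  [12, 9, 7, 15, 18, 2]
  [12, 1, 10, 10, 17, -2]
Key observation: the optimum is the walk 5->0->3->5, with weight 7 + 5 + (-14) = -2.
Optimal value attained by: walk 5->0->3->5.
Answer: (T^⊗3)[5][5] = -2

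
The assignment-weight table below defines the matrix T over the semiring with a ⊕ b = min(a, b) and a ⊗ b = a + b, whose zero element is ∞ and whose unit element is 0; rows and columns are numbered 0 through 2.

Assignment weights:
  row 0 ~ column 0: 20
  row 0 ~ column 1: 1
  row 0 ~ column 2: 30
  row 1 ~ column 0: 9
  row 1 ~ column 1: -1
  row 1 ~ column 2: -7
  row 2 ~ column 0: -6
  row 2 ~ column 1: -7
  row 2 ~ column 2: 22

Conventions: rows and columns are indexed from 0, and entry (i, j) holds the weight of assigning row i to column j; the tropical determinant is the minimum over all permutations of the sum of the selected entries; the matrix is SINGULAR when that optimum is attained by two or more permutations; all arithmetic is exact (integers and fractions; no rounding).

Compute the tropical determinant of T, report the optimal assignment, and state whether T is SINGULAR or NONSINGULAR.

σ = (0, 1, 2): 20 + (-1) + 22 = 41
σ = (0, 2, 1): 20 + (-7) + (-7) = 6
σ = (1, 0, 2): 1 + 9 + 22 = 32
σ = (1, 2, 0): 1 + (-7) + (-6) = -12
σ = (2, 0, 1): 30 + 9 + (-7) = 32
σ = (2, 1, 0): 30 + (-1) + (-6) = 23
Optimal value attained by: σ = (1, 2, 0).
Answer: det⊕(T) = -12; verdict: NONSINGULAR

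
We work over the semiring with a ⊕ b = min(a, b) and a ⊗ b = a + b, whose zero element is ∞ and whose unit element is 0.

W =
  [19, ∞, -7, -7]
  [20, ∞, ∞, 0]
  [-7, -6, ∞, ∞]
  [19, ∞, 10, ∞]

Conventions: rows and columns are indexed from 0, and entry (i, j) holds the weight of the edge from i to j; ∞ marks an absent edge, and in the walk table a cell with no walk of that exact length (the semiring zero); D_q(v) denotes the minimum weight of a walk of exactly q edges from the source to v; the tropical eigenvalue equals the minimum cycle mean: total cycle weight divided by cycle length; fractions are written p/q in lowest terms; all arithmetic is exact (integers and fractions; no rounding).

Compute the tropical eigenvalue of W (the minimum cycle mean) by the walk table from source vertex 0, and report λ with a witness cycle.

q=0: [0, ∞, ∞, ∞]
q=1: [19, ∞, -7, -7]
q=2: [-14, -13, 3, 12]
q=3: [-4, -3, -21, -21]
q=4: [-28, -27, -11, -11]
Optimal cycle mean attained by: cycle 0->2->0, total (-7) + (-7), length 2.
Answer: λ = -7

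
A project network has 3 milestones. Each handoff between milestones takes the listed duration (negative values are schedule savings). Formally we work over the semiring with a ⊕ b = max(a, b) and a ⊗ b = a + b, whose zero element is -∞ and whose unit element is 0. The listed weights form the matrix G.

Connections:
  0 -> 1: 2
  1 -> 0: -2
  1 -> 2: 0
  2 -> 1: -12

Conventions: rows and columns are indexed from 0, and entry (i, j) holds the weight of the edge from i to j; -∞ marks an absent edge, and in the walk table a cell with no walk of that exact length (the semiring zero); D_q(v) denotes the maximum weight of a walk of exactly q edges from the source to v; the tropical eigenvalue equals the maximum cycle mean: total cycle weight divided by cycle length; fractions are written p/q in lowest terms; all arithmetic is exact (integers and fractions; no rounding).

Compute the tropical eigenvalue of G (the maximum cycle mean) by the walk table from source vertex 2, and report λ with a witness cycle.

q=0: [-∞, -∞, 0]
q=1: [-∞, -12, -∞]
q=2: [-14, -∞, -12]
q=3: [-∞, -12, -∞]
Optimal cycle mean attained by: cycle 0->1->0, total 2 + (-2), length 2.
Answer: λ = 0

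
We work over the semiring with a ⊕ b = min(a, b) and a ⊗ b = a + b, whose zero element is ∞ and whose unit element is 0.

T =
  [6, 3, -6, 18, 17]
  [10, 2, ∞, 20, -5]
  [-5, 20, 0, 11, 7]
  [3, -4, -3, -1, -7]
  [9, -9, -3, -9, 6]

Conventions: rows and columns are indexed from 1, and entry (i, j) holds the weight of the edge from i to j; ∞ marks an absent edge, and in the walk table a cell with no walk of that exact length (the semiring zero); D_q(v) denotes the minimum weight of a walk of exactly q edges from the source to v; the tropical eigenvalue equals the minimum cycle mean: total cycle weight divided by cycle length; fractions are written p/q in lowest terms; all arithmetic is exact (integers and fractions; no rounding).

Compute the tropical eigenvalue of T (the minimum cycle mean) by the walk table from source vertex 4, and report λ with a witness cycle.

q=0: [∞, ∞, ∞, 0, ∞]
q=1: [3, -4, -3, -1, -7]
q=2: [-8, -16, -10, -16, -9]
q=3: [-15, -20, -19, -18, -23]
q=4: [-24, -32, -26, -32, -25]
q=5: [-31, -36, -35, -34, -39]
Optimal cycle mean attained by: cycle 4->5->4, total (-7) + (-9), length 2.
Answer: λ = -8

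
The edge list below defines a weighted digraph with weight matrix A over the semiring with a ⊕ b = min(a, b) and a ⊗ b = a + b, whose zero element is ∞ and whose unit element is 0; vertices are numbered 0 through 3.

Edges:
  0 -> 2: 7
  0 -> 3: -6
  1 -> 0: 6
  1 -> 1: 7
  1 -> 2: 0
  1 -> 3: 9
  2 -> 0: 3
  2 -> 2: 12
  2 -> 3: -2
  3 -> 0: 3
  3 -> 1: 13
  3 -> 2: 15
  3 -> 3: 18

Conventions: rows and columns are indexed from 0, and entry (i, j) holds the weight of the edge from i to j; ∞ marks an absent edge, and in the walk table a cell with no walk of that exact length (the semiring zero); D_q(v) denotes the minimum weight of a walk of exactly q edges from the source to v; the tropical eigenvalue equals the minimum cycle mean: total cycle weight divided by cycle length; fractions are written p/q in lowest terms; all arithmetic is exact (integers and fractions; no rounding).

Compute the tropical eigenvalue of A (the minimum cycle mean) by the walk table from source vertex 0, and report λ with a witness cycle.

q=0: [0, ∞, ∞, ∞]
q=1: [∞, ∞, 7, -6]
q=2: [-3, 7, 9, 5]
q=3: [8, 14, 4, -9]
q=4: [-6, 4, 6, 2]
Optimal cycle mean attained by: cycle 0->3->0, total (-6) + 3, length 2.
Answer: λ = -3/2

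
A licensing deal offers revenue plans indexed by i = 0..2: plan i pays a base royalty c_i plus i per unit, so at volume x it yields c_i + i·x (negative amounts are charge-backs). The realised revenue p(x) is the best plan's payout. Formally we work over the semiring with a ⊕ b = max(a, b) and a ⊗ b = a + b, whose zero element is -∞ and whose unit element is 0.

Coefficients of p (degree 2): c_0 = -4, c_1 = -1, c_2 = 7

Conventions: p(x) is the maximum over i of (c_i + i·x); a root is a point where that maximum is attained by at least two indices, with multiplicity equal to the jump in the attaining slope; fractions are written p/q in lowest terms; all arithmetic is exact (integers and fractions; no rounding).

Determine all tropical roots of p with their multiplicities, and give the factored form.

hull edge (i=0, c=-4) to (i=2, c=7): slope 11/2, span 2
Factored form: p(x) = 7 ⊗ (x ⊕ (-11/2)) ⊗ (x ⊕ (-11/2))
Answer: roots = -11/2 (mult 2)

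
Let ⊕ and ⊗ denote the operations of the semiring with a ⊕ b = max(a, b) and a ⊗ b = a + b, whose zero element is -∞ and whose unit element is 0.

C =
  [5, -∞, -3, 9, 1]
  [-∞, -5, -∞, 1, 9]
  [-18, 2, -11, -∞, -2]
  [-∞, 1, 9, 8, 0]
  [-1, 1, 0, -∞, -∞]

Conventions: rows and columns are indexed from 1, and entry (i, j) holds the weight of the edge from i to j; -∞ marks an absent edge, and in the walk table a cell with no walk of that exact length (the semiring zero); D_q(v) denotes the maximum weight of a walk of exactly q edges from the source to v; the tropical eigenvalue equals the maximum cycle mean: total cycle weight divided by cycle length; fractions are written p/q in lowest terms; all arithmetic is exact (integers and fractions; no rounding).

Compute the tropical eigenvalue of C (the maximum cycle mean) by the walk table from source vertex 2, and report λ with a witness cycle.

q=0: [-∞, 0, -∞, -∞, -∞]
q=1: [-∞, -5, -∞, 1, 9]
q=2: [8, 10, 10, 9, 4]
q=3: [13, 12, 18, 17, 19]
q=4: [18, 20, 26, 25, 21]
q=5: [23, 28, 34, 33, 29]
Optimal cycle mean attained by: cycle 4->4, total 8, length 1.
Answer: λ = 8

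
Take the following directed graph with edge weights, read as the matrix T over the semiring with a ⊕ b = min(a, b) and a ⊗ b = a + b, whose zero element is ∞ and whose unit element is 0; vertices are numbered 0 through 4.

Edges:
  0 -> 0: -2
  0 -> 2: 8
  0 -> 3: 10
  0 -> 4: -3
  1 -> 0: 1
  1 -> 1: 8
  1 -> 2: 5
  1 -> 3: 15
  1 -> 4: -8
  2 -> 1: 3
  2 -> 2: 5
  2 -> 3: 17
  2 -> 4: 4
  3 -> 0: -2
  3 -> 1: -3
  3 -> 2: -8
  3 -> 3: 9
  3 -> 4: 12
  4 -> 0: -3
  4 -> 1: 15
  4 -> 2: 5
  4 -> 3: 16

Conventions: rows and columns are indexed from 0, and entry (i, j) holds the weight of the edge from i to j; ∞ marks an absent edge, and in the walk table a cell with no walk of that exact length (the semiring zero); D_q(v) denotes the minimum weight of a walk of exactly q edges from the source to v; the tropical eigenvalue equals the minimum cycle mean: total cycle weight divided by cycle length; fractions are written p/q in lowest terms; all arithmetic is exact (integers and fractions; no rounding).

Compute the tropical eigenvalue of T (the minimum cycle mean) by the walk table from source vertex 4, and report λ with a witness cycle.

q=0: [∞, ∞, ∞, ∞, 0]
q=1: [-3, 15, 5, 16, ∞]
q=2: [-5, 8, 5, 7, -6]
q=3: [-9, 4, -1, 5, -8]
q=4: [-11, 2, -3, 1, -12]
q=5: [-15, -2, -7, -1, -14]
Optimal cycle mean attained by: cycle 0->4->0, total (-3) + (-3), length 2.
Answer: λ = -3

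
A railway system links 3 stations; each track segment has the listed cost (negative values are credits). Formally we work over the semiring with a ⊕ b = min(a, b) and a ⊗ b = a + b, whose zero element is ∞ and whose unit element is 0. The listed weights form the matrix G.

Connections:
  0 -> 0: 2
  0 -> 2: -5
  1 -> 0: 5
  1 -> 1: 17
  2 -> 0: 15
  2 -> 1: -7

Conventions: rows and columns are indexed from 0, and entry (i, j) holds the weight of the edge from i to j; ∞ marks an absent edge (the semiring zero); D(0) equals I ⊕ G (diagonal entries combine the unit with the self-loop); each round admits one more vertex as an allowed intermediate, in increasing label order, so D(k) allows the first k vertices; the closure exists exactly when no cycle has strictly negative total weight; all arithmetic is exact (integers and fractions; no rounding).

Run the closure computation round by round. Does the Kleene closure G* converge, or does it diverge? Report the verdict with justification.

D(0):
  [0, ∞, -5]
  [5, 0, ∞]
  [15, -7, 0]
D(1):
  [0, ∞, -5]
  [5, 0, 0]
  [15, -7, 0]
Detection: at round 2, diagonal entry (2, 2) turns strictly negative.
Key observation: the cycle 2->1->0->2 has total weight (-7) + 5 + (-5), which is strictly negative.
Answer: DIVERGES — negative cycle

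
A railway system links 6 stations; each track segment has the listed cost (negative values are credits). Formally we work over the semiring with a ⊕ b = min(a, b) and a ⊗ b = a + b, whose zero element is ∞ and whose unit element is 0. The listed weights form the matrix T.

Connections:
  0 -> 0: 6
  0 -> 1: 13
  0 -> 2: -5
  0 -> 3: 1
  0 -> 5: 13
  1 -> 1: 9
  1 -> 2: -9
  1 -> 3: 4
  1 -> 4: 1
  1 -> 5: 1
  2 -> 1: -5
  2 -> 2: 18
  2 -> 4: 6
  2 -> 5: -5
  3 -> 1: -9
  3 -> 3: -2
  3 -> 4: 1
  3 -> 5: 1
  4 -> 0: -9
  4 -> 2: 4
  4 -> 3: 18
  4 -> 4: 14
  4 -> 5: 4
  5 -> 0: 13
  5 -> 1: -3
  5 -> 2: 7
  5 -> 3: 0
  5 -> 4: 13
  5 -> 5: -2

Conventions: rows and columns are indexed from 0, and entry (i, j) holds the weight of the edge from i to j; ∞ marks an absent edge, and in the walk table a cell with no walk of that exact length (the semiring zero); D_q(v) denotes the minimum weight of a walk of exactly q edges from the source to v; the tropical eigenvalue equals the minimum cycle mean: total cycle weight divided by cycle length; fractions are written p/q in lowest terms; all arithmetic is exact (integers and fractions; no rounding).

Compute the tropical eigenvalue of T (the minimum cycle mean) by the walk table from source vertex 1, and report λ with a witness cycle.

q=0: [∞, 0, ∞, ∞, ∞, ∞]
q=1: [∞, 9, -9, 4, 1, 1]
q=2: [-8, -14, 0, 1, -3, -14]
q=3: [-12, -17, -23, -14, -13, -16]
q=4: [-22, -28, -26, -16, -17, -28]
q=5: [-26, -31, -37, -28, -27, -31]
q=6: [-36, -42, -40, -31, -31, -42]
Optimal cycle mean attained by: cycle 1->2->1, total (-9) + (-5), length 2.
Answer: λ = -7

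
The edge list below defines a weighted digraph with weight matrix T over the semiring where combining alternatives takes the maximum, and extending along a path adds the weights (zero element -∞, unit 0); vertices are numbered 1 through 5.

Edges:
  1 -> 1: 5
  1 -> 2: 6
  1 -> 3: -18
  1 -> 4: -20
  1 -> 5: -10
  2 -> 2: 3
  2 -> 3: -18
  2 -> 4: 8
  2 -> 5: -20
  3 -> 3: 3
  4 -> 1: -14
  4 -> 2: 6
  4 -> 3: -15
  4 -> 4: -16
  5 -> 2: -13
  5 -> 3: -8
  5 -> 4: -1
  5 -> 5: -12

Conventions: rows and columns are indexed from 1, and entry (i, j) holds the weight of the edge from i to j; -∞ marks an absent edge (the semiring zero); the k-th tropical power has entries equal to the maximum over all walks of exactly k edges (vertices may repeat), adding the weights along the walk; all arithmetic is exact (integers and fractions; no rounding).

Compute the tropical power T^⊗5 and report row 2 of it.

T^⊗2:
  [10, 11, -12, 14, -5]
  [-6, 14, -7, 11, -17]
  [-∞, -∞, 6, -∞, -∞]
  [-9, 9, -12, 14, -14]
  [-15, 5, -5, -5, -24]
T^⊗3:
  [15, 20, -1, 19, 0]
  [-1, 17, -4, 22, -6]
  [-∞, -∞, 9, -∞, -∞]
  [0, 20, -1, 17, -11]
  [-10, 8, -2, 13, -15]
T^⊗4:
  [20, 25, 4, 28, 5]
  [8, 28, 7, 25, -3]
  [-∞, -∞, 12, -∞, -∞]
  [5, 23, 2, 28, 0]
  [-1, 19, 1, 16, -12]
T^⊗5:
  [25, 34, 13, 33, 10]
  [13, 31, 10, 36, 8]
  [-∞, -∞, 15, -∞, -∞]
  [14, 34, 13, 31, 3]
  [4, 22, 4, 27, -1]
Answer: row 2 of T^⊗5 = [13, 31, 10, 36, 8]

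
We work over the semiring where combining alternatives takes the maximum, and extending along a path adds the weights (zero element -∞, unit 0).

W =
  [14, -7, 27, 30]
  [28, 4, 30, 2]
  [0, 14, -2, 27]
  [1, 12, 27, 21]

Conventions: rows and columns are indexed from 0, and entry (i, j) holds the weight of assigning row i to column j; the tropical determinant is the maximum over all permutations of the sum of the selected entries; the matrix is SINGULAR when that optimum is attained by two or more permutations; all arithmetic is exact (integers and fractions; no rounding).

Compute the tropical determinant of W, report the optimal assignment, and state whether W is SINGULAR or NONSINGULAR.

σ = (0, 1, 2, 3): 14 + 4 + (-2) + 21 = 37
σ = (0, 1, 3, 2): 14 + 4 + 27 + 27 = 72
σ = (0, 2, 1, 3): 14 + 30 + 14 + 21 = 79
σ = (0, 2, 3, 1): 14 + 30 + 27 + 12 = 83
σ = (0, 3, 1, 2): 14 + 2 + 14 + 27 = 57
σ = (0, 3, 2, 1): 14 + 2 + (-2) + 12 = 26
σ = (1, 0, 2, 3): (-7) + 28 + (-2) + 21 = 40
σ = (1, 0, 3, 2): (-7) + 28 + 27 + 27 = 75
σ = (1, 2, 0, 3): (-7) + 30 + 0 + 21 = 44
σ = (1, 2, 3, 0): (-7) + 30 + 27 + 1 = 51
σ = (1, 3, 0, 2): (-7) + 2 + 0 + 27 = 22
σ = (1, 3, 2, 0): (-7) + 2 + (-2) + 1 = -6
σ = (2, 0, 1, 3): 27 + 28 + 14 + 21 = 90
σ = (2, 0, 3, 1): 27 + 28 + 27 + 12 = 94
σ = (2, 1, 0, 3): 27 + 4 + 0 + 21 = 52
σ = (2, 1, 3, 0): 27 + 4 + 27 + 1 = 59
σ = (2, 3, 0, 1): 27 + 2 + 0 + 12 = 41
σ = (2, 3, 1, 0): 27 + 2 + 14 + 1 = 44
σ = (3, 0, 1, 2): 30 + 28 + 14 + 27 = 99
σ = (3, 0, 2, 1): 30 + 28 + (-2) + 12 = 68
σ = (3, 1, 0, 2): 30 + 4 + 0 + 27 = 61
σ = (3, 1, 2, 0): 30 + 4 + (-2) + 1 = 33
σ = (3, 2, 0, 1): 30 + 30 + 0 + 12 = 72
σ = (3, 2, 1, 0): 30 + 30 + 14 + 1 = 75
Optimal value attained by: σ = (3, 0, 1, 2).
Answer: det⊕(W) = 99; verdict: NONSINGULAR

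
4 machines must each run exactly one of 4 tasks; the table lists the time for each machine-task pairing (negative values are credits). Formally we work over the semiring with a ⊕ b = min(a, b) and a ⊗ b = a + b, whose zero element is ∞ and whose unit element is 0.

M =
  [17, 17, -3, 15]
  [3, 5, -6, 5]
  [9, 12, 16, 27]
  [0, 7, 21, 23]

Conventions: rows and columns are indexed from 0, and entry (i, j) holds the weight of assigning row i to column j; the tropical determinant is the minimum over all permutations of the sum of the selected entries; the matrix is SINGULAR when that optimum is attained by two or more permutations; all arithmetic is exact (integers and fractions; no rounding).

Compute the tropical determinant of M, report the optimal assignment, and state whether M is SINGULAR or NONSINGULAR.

σ = (0, 1, 2, 3): 17 + 5 + 16 + 23 = 61
σ = (0, 1, 3, 2): 17 + 5 + 27 + 21 = 70
σ = (0, 2, 1, 3): 17 + (-6) + 12 + 23 = 46
σ = (0, 2, 3, 1): 17 + (-6) + 27 + 7 = 45
σ = (0, 3, 1, 2): 17 + 5 + 12 + 21 = 55
σ = (0, 3, 2, 1): 17 + 5 + 16 + 7 = 45
σ = (1, 0, 2, 3): 17 + 3 + 16 + 23 = 59
σ = (1, 0, 3, 2): 17 + 3 + 27 + 21 = 68
σ = (1, 2, 0, 3): 17 + (-6) + 9 + 23 = 43
σ = (1, 2, 3, 0): 17 + (-6) + 27 + 0 = 38
σ = (1, 3, 0, 2): 17 + 5 + 9 + 21 = 52
σ = (1, 3, 2, 0): 17 + 5 + 16 + 0 = 38
σ = (2, 0, 1, 3): (-3) + 3 + 12 + 23 = 35
σ = (2, 0, 3, 1): (-3) + 3 + 27 + 7 = 34
σ = (2, 1, 0, 3): (-3) + 5 + 9 + 23 = 34
σ = (2, 1, 3, 0): (-3) + 5 + 27 + 0 = 29
σ = (2, 3, 0, 1): (-3) + 5 + 9 + 7 = 18
σ = (2, 3, 1, 0): (-3) + 5 + 12 + 0 = 14
σ = (3, 0, 1, 2): 15 + 3 + 12 + 21 = 51
σ = (3, 0, 2, 1): 15 + 3 + 16 + 7 = 41
σ = (3, 1, 0, 2): 15 + 5 + 9 + 21 = 50
σ = (3, 1, 2, 0): 15 + 5 + 16 + 0 = 36
σ = (3, 2, 0, 1): 15 + (-6) + 9 + 7 = 25
σ = (3, 2, 1, 0): 15 + (-6) + 12 + 0 = 21
Optimal value attained by: σ = (2, 3, 1, 0).
Answer: det⊕(M) = 14; verdict: NONSINGULAR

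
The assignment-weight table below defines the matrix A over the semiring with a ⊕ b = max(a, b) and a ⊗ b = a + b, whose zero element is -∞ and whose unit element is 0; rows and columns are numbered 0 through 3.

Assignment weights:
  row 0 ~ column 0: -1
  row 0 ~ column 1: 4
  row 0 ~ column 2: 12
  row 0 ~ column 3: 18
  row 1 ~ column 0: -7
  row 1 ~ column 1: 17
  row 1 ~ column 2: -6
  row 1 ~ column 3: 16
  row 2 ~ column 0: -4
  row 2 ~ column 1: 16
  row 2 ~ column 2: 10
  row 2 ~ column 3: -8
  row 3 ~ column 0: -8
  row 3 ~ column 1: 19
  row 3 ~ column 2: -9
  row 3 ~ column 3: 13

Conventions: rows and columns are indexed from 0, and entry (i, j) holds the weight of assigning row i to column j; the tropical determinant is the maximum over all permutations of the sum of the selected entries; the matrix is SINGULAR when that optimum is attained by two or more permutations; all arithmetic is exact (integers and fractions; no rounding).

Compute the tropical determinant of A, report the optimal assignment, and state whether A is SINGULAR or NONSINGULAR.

σ = (0, 1, 2, 3): (-1) + 17 + 10 + 13 = 39
σ = (0, 1, 3, 2): (-1) + 17 + (-8) + (-9) = -1
σ = (0, 2, 1, 3): (-1) + (-6) + 16 + 13 = 22
σ = (0, 2, 3, 1): (-1) + (-6) + (-8) + 19 = 4
σ = (0, 3, 1, 2): (-1) + 16 + 16 + (-9) = 22
σ = (0, 3, 2, 1): (-1) + 16 + 10 + 19 = 44
σ = (1, 0, 2, 3): 4 + (-7) + 10 + 13 = 20
σ = (1, 0, 3, 2): 4 + (-7) + (-8) + (-9) = -20
σ = (1, 2, 0, 3): 4 + (-6) + (-4) + 13 = 7
σ = (1, 2, 3, 0): 4 + (-6) + (-8) + (-8) = -18
σ = (1, 3, 0, 2): 4 + 16 + (-4) + (-9) = 7
σ = (1, 3, 2, 0): 4 + 16 + 10 + (-8) = 22
σ = (2, 0, 1, 3): 12 + (-7) + 16 + 13 = 34
σ = (2, 0, 3, 1): 12 + (-7) + (-8) + 19 = 16
σ = (2, 1, 0, 3): 12 + 17 + (-4) + 13 = 38
σ = (2, 1, 3, 0): 12 + 17 + (-8) + (-8) = 13
σ = (2, 3, 0, 1): 12 + 16 + (-4) + 19 = 43
σ = (2, 3, 1, 0): 12 + 16 + 16 + (-8) = 36
σ = (3, 0, 1, 2): 18 + (-7) + 16 + (-9) = 18
σ = (3, 0, 2, 1): 18 + (-7) + 10 + 19 = 40
σ = (3, 1, 0, 2): 18 + 17 + (-4) + (-9) = 22
σ = (3, 1, 2, 0): 18 + 17 + 10 + (-8) = 37
σ = (3, 2, 0, 1): 18 + (-6) + (-4) + 19 = 27
σ = (3, 2, 1, 0): 18 + (-6) + 16 + (-8) = 20
Optimal value attained by: σ = (0, 3, 2, 1).
Answer: det⊕(A) = 44; verdict: NONSINGULAR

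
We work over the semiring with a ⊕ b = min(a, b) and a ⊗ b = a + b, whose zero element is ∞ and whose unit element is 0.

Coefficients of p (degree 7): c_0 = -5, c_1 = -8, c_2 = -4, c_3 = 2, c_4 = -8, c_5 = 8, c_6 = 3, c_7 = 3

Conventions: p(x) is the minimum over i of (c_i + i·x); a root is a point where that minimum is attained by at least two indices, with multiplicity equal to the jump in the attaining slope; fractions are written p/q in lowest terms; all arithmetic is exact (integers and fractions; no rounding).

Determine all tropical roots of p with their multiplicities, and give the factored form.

hull edge (i=0, c=-5) to (i=1, c=-8): slope -3, span 1
hull edge (i=1, c=-8) to (i=4, c=-8): slope 0, span 3
hull edge (i=4, c=-8) to (i=7, c=3): slope 11/3, span 3
Factored form: p(x) = 3 ⊗ (x ⊕ (-11/3)) ⊗ (x ⊕ (-11/3)) ⊗ (x ⊕ (-11/3)) ⊗ (x ⊕ 0) ⊗ (x ⊕ 0) ⊗ (x ⊕ 0) ⊗ (x ⊕ 3)
Answer: roots = -11/3 (mult 3), 0 (mult 3), 3 (mult 1)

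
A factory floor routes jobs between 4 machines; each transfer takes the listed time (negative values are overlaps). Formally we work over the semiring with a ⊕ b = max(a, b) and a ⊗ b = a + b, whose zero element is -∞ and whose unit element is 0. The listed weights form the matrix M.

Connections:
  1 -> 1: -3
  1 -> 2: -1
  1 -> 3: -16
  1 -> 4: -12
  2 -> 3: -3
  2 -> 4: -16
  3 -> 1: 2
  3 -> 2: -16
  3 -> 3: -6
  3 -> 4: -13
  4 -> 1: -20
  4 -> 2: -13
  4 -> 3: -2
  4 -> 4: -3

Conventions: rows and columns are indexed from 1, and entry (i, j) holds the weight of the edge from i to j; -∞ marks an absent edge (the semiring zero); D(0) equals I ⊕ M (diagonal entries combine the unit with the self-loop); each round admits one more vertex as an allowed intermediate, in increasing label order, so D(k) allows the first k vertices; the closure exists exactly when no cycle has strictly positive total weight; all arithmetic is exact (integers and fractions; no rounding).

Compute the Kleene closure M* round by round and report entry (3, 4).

D(0):
  [0, -1, -16, -12]
  [-∞, 0, -3, -16]
  [2, -16, 0, -13]
  [-20, -13, -2, 0]
D(1):
  [0, -1, -16, -12]
  [-∞, 0, -3, -16]
  [2, 1, 0, -10]
  [-20, -13, -2, 0]
D(2):
  [0, -1, -4, -12]
  [-∞, 0, -3, -16]
  [2, 1, 0, -10]
  [-20, -13, -2, 0]
D(3):
  [0, -1, -4, -12]
  [-1, 0, -3, -13]
  [2, 1, 0, -10]
  [0, -1, -2, 0]
D(4):
  [0, -1, -4, -12]
  [-1, 0, -3, -13]
  [2, 1, 0, -10]
  [0, -1, -2, 0]
Answer: M*[3][4] = -10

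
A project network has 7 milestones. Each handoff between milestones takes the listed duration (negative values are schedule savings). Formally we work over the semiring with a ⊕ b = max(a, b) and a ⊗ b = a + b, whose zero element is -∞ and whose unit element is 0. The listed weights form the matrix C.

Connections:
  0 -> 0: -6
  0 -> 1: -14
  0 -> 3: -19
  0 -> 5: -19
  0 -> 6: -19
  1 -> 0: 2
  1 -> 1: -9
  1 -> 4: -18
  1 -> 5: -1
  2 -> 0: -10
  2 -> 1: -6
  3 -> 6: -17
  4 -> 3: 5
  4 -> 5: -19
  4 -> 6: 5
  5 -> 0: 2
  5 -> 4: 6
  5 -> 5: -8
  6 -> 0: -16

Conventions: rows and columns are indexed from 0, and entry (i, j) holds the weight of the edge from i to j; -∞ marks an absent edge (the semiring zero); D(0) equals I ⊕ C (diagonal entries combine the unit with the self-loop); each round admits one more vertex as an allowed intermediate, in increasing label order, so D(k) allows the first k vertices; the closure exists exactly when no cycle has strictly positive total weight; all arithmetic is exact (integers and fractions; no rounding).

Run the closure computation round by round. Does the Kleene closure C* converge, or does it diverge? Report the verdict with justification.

D(0):
  [0, -14, -∞, -19, -∞, -19, -19]
  [2, 0, -∞, -∞, -18, -1, -∞]
  [-10, -6, 0, -∞, -∞, -∞, -∞]
  [-∞, -∞, -∞, 0, -∞, -∞, -17]
  [-∞, -∞, -∞, 5, 0, -19, 5]
  [2, -∞, -∞, -∞, 6, 0, -∞]
  [-16, -∞, -∞, -∞, -∞, -∞, 0]
D(1):
  [0, -14, -∞, -19, -∞, -19, -19]
  [2, 0, -∞, -17, -18, -1, -17]
  [-10, -6, 0, -29, -∞, -29, -29]
  [-∞, -∞, -∞, 0, -∞, -∞, -17]
  [-∞, -∞, -∞, 5, 0, -19, 5]
  [2, -12, -∞, -17, 6, 0, -17]
  [-16, -30, -∞, -35, -∞, -35, 0]
D(2):
  [0, -14, -∞, -19, -32, -15, -19]
  [2, 0, -∞, -17, -18, -1, -17]
  [-4, -6, 0, -23, -24, -7, -23]
  [-∞, -∞, -∞, 0, -∞, -∞, -17]
  [-∞, -∞, -∞, 5, 0, -19, 5]
  [2, -12, -∞, -17, 6, 0, -17]
  [-16, -30, -∞, -35, -48, -31, 0]
D(3):
  [0, -14, -∞, -19, -32, -15, -19]
  [2, 0, -∞, -17, -18, -1, -17]
  [-4, -6, 0, -23, -24, -7, -23]
  [-∞, -∞, -∞, 0, -∞, -∞, -17]
  [-∞, -∞, -∞, 5, 0, -19, 5]
  [2, -12, -∞, -17, 6, 0, -17]
  [-16, -30, -∞, -35, -48, -31, 0]
D(4):
  [0, -14, -∞, -19, -32, -15, -19]
  [2, 0, -∞, -17, -18, -1, -17]
  [-4, -6, 0, -23, -24, -7, -23]
  [-∞, -∞, -∞, 0, -∞, -∞, -17]
  [-∞, -∞, -∞, 5, 0, -19, 5]
  [2, -12, -∞, -17, 6, 0, -17]
  [-16, -30, -∞, -35, -48, -31, 0]
D(5):
  [0, -14, -∞, -19, -32, -15, -19]
  [2, 0, -∞, -13, -18, -1, -13]
  [-4, -6, 0, -19, -24, -7, -19]
  [-∞, -∞, -∞, 0, -∞, -∞, -17]
  [-∞, -∞, -∞, 5, 0, -19, 5]
  [2, -12, -∞, 11, 6, 0, 11]
  [-16, -30, -∞, -35, -48, -31, 0]
D(6):
  [0, -14, -∞, -4, -9, -15, -4]
  [2, 0, -∞, 10, 5, -1, 10]
  [-4, -6, 0, 4, -1, -7, 4]
  [-∞, -∞, -∞, 0, -∞, -∞, -17]
  [-17, -31, -∞, 5, 0, -19, 5]
  [2, -12, -∞, 11, 6, 0, 11]
  [-16, -30, -∞, -20, -25, -31, 0]
D(7):
  [0, -14, -∞, -4, -9, -15, -4]
  [2, 0, -∞, 10, 5, -1, 10]
  [-4, -6, 0, 4, -1, -7, 4]
  [-33, -47, -∞, 0, -42, -48, -17]
  [-11, -25, -∞, 5, 0, -19, 5]
  [2, -12, -∞, 11, 6, 0, 11]
  [-16, -30, -∞, -20, -25, -31, 0]
Key observation: every diagonal entry stays at the unit through all rounds, so no improving cycle exists.
Answer: CONVERGES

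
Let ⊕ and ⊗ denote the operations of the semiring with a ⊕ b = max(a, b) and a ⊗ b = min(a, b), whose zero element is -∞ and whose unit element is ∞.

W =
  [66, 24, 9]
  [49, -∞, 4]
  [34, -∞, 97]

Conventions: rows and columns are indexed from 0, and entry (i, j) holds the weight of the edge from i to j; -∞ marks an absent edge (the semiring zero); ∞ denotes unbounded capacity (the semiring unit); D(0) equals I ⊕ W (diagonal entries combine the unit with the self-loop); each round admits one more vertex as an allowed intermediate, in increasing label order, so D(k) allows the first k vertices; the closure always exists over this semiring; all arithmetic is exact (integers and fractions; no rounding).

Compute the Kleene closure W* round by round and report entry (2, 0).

D(0):
  [∞, 24, 9]
  [49, ∞, 4]
  [34, -∞, ∞]
D(1):
  [∞, 24, 9]
  [49, ∞, 9]
  [34, 24, ∞]
D(2):
  [∞, 24, 9]
  [49, ∞, 9]
  [34, 24, ∞]
D(3):
  [∞, 24, 9]
  [49, ∞, 9]
  [34, 24, ∞]
Answer: W*[2][0] = 34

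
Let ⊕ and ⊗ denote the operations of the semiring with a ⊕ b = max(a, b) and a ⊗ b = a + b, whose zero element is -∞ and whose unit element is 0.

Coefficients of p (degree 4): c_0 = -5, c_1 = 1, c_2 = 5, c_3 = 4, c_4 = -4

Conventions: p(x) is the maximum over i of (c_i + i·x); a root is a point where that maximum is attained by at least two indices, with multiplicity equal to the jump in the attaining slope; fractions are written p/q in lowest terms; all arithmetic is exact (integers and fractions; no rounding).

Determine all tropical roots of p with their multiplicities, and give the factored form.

hull edge (i=0, c=-5) to (i=1, c=1): slope 6, span 1
hull edge (i=1, c=1) to (i=2, c=5): slope 4, span 1
hull edge (i=2, c=5) to (i=3, c=4): slope -1, span 1
hull edge (i=3, c=4) to (i=4, c=-4): slope -8, span 1
Factored form: p(x) = -4 ⊗ (x ⊕ (-6)) ⊗ (x ⊕ (-4)) ⊗ (x ⊕ 1) ⊗ (x ⊕ 8)
Answer: roots = -6 (mult 1), -4 (mult 1), 1 (mult 1), 8 (mult 1)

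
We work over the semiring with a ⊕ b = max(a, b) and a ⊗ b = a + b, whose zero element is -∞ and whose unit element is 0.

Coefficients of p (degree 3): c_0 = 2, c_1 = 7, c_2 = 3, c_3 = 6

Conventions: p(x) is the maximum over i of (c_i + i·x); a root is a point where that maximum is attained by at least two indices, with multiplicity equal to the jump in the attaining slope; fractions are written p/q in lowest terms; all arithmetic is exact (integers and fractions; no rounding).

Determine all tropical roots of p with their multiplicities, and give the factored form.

hull edge (i=0, c=2) to (i=1, c=7): slope 5, span 1
hull edge (i=1, c=7) to (i=3, c=6): slope -1/2, span 2
Factored form: p(x) = 6 ⊗ (x ⊕ (-5)) ⊗ (x ⊕ 1/2) ⊗ (x ⊕ 1/2)
Answer: roots = -5 (mult 1), 1/2 (mult 2)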